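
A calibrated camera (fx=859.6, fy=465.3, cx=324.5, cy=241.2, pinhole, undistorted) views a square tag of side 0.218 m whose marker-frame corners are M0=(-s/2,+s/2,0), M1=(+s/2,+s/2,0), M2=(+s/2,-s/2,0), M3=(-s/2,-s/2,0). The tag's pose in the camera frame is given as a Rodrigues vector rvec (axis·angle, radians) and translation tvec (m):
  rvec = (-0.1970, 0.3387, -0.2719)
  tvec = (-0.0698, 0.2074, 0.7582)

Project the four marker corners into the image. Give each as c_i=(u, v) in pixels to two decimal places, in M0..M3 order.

Intrinsics K: fx=859.6, fy=465.3, cx=324.5, cy=241.2
Marker side s = 0.218 m; corners in marker frame (Z=0):
  M0 = (-0.1090, +0.1090, 0)
  M1 = (+0.1090, +0.1090, 0)
  M2 = (+0.1090, -0.1090, 0)
  M3 = (-0.1090, -0.1090, 0)
rvec = (-0.1970, 0.3387, -0.2719), |rvec| = θ = 0.47692 rad = 27.326°
Rodrigues: sinθ=0.45905, 1−cosθ=0.11159; R = I + sinθ·[k]× + (1−cosθ)·[k]×²:
    [+0.90745 +0.22897 +0.35228]
    [-0.29444 +0.94469 +0.14444]
    [-0.29973 -0.23480 +0.92468]
t = (-0.0698, 0.2074, 0.7582) m
M0: Pc = R·M0+t = (-0.14375, +0.34247, +0.76528); u = 859.6·(-0.14375)/0.76528 + 324.5 = 163.0280, v = 465.3·(+0.34247)/0.76528 + 241.2 = 449.4242
M1: Pc = R·M1+t = (+0.05407, +0.27828, +0.69994); u = 859.6·(+0.05407)/0.69994 + 324.5 = 390.9044, v = 465.3·(+0.27828)/0.69994 + 241.2 = 426.1914
M2: Pc = R·M2+t = (+0.00415, +0.07233, +0.75112); u = 859.6·(+0.00415)/0.75112 + 324.5 = 329.2538, v = 465.3·(+0.07233)/0.75112 + 241.2 = 286.0092
M3: Pc = R·M3+t = (-0.19367, +0.13652, +0.81646); u = 859.6·(-0.19367)/0.81646 + 324.5 = 120.5973, v = 465.3·(+0.13652)/0.81646 + 241.2 = 319.0041

c0=(163.03, 449.42) c1=(390.90, 426.19) c2=(329.25, 286.01) c3=(120.60, 319.00)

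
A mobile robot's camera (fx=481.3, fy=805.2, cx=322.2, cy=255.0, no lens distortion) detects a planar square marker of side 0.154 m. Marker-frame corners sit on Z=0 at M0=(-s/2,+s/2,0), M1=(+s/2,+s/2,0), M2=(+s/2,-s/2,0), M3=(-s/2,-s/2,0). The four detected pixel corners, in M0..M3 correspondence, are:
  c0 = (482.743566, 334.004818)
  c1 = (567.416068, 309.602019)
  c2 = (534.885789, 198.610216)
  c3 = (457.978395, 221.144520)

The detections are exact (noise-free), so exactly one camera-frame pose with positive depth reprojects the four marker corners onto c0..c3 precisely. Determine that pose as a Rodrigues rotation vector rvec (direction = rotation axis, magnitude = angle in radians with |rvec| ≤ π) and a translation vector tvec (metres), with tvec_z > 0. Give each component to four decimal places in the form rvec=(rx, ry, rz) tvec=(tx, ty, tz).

Intrinsics K: fx=481.3, fy=805.2, cx=322.2, cy=255.0
Marker side s = 0.154 m; corners in marker frame (Z=0):
  M0 = (-0.0770, +0.0770, 0)
  M1 = (+0.0770, +0.0770, 0)
  M2 = (+0.0770, -0.0770, 0)
  M3 = (-0.0770, -0.0770, 0)
Detected image corners:
  c0 = (482.743566, 334.004818) px
  c1 = (567.416068, 309.602019) px
  c2 = (534.885789, 198.610216) px
  c3 = (457.978395, 221.144520) px
Planar DLT: solve 8×8 A·h = b for H (H[2,2]=1):
  H  [+512.73392 -129.00370 +510.01073]
  H  [-157.66333 +562.85640 +263.20180]
  H  [-0.02091 -0.61671 +1.00000]
B = K⁻¹H; ‖b₁‖=1.095962, ‖b₂‖=1.095962; λ = 2/(‖b₁‖+‖b₂‖) = 0.912441, sign → tz>0 ⇒ λ=+0.912441
r₁ = λ·B[:,0] = (+0.98480,-0.17262,-0.01908); r₂ = λ·B[:,1] = (+0.13214,+0.81603,-0.56271)
r₃ = r₁×r₂ = (+0.11270,+0.55164,+0.82643); SVD([r₁ r₂ r₃]) → R = UVᵀ:
  R  [+0.98480 +0.13214 +0.11270]
  R  [-0.17262 +0.81603 +0.55164]
  R  [-0.01908 -0.56271 +0.82643]
t = (+0.35605, +0.00929, +0.91244) m
tr R = 2.627264; θ = arccos((tr R − 1)/2) = 0.620424 rad = 35.548°
axis k = ((R−Rᵀ)₃₂, (R−Rᵀ)₁₃, (R−Rᵀ)₂₁) / (2 sinθ) = (-0.958364, +0.113334, -0.262097)
rvec = θ·k = (-0.594592, +0.070315, -0.162611)

rvec=(-0.5946, 0.0703, -0.1626) tvec=(0.3560, 0.0093, 0.9124)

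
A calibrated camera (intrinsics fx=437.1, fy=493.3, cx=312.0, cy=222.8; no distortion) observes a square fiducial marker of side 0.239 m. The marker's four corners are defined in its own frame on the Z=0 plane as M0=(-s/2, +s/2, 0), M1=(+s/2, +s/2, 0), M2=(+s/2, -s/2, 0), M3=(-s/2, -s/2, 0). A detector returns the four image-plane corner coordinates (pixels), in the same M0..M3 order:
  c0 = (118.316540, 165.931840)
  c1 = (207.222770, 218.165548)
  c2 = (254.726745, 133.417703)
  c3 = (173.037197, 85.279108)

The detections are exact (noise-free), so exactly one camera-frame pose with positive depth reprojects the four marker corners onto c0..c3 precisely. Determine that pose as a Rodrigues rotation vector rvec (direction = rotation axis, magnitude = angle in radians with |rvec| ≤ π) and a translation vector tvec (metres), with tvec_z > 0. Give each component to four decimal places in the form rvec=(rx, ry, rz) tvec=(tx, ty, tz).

Intrinsics K: fx=437.1, fy=493.3, cx=312.0, cy=222.8
Marker side s = 0.239 m; corners in marker frame (Z=0):
  M0 = (-0.1195, +0.1195, 0)
  M1 = (+0.1195, +0.1195, 0)
  M2 = (+0.1195, -0.1195, 0)
  M3 = (-0.1195, -0.1195, 0)
Detected image corners:
  c0 = (118.316540, 165.931840) px
  c1 = (207.222770, 218.165548) px
  c2 = (254.726745, 133.417703) px
  c3 = (173.037197, 85.279108) px
Planar DLT: solve 8×8 A·h = b for H (H[2,2]=1):
  H  [+357.31682 -279.88413 +189.42520]
  H  [+210.46873 +293.19062 +148.98269]
  H  [+0.00560 -0.35064 +1.00000]
B = K⁻¹H; ‖b₁‖=0.917418, ‖b₂‖=0.917418; λ = 2/(‖b₁‖+‖b₂‖) = 1.090016, sign → tz>0 ⇒ λ=+1.090016
r₁ = λ·B[:,0] = (+0.88670,+0.46230,+0.00610); r₂ = λ·B[:,1] = (-0.42514,+0.82047,-0.38221)
r₃ = r₁×r₂ = (-0.18170,+0.33631,+0.92406); SVD([r₁ r₂ r₃]) → R = UVᵀ:
  R  [+0.88670 -0.42514 -0.18170]
  R  [+0.46230 +0.82047 +0.33631]
  R  [+0.00610 -0.38221 +0.92406]
t = (-0.30567, -0.16311, +1.09002) m
tr R = 2.631228; θ = arccos((tr R − 1)/2) = 0.617007 rad = 35.352°
axis k = ((R−Rᵀ)₃₂, (R−Rᵀ)₁₃, (R−Rᵀ)₂₁) / (2 sinθ) = (-0.620912, -0.162295, +0.766896)
rvec = θ·k = (-0.383107, -0.100137, +0.473180)

rvec=(-0.3831, -0.1001, 0.4732) tvec=(-0.3057, -0.1631, 1.0900)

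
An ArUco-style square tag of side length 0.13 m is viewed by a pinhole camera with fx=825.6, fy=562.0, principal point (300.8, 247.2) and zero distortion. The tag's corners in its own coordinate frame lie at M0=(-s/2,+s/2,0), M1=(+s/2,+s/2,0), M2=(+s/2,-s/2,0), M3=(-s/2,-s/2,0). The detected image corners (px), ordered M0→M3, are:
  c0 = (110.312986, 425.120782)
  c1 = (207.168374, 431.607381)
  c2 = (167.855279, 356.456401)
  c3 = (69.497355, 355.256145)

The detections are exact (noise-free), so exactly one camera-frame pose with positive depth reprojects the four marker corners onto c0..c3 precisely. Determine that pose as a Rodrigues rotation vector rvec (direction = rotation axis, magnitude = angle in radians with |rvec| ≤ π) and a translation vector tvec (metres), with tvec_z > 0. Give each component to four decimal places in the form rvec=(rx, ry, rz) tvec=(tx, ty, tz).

rvec=(0.3701, 0.4920, -0.1816) tvec=(-0.1678, 0.2197, 0.8476)

Intrinsics K: fx=825.6, fy=562.0, cx=300.8, cy=247.2
Marker side s = 0.13 m; corners in marker frame (Z=0):
  M0 = (-0.0650, +0.0650, 0)
  M1 = (+0.0650, +0.0650, 0)
  M2 = (+0.0650, -0.0650, 0)
  M3 = (-0.0650, -0.0650, 0)
Detected image corners:
  c0 = (110.312986, 425.120782) px
  c1 = (207.168374, 431.607381) px
  c2 = (167.855279, 356.456401) px
  c3 = (69.497355, 355.256145) px
Planar DLT: solve 8×8 A·h = b for H (H[2,2]=1):
  H  [+670.27520 +357.83642 +137.33354]
  H  [-197.27628 +696.72169 +392.87755]
  H  [-0.57971 +0.35637 +1.00000]
B = K⁻¹H; ‖b₁‖=1.179822, ‖b₂‖=1.179822; λ = 2/(‖b₁‖+‖b₂‖) = 0.847585, sign → tz>0 ⇒ λ=+0.847585
r₁ = λ·B[:,0] = (+0.86715,-0.08140,-0.49136); r₂ = λ·B[:,1] = (+0.25732,+0.91791,+0.30205)
r₃ = r₁×r₂ = (+0.42643,-0.38836,+0.81690); SVD([r₁ r₂ r₃]) → R = UVᵀ:
  R  [+0.86715 +0.25732 +0.42643]
  R  [-0.08140 +0.91791 -0.38836]
  R  [-0.49136 +0.30205 +0.81690]
t = (-0.16782, +0.21970, +0.84759) m
tr R = 2.601957; θ = arccos((tr R − 1)/2) = 0.641868 rad = 36.776°
axis k = ((R−Rᵀ)₃₂, (R−Rᵀ)₁₃, (R−Rᵀ)₂₁) / (2 sinθ) = (+0.576597, +0.766497, -0.282876)
rvec = θ·k = (+0.370099, +0.491990, -0.181569)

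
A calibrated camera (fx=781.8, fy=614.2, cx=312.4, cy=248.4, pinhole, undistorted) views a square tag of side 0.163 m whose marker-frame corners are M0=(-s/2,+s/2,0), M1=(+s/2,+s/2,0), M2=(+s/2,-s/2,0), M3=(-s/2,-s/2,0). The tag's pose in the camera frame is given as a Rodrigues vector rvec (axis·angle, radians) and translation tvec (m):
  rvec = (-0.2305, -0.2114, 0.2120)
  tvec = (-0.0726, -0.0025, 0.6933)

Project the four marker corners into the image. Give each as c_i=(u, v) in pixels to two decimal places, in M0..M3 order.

c0=(115.97, 300.85) c1=(301.47, 332.21) c2=(334.08, 196.77) c3=(160.67, 161.46)

Intrinsics K: fx=781.8, fy=614.2, cx=312.4, cy=248.4
Marker side s = 0.163 m; corners in marker frame (Z=0):
  M0 = (-0.0815, +0.0815, 0)
  M1 = (+0.0815, +0.0815, 0)
  M2 = (+0.0815, -0.0815, 0)
  M3 = (-0.0815, -0.0815, 0)
rvec = (-0.2305, -0.2114, 0.2120), |rvec| = θ = 0.37784 rad = 21.649°
Rodrigues: sinθ=0.36892, 1−cosθ=0.07054; R = I + sinθ·[k]× + (1−cosθ)·[k]×²:
    [+0.95571 -0.18292 -0.23055]
    [+0.23107 +0.95154 +0.20291]
    [+0.18226 -0.24720 +0.95167]
t = (-0.0726, -0.0025, 0.6933) m
M0: Pc = R·M0+t = (-0.16540, +0.05622, +0.65830); u = 781.8·(-0.16540)/0.65830 + 312.4 = 115.9719, v = 614.2·(+0.05622)/0.65830 + 248.4 = 300.8528
M1: Pc = R·M1+t = (-0.00962, +0.09388, +0.68801); u = 781.8·(-0.00962)/0.68801 + 312.4 = 301.4720, v = 614.2·(+0.09388)/0.68801 + 248.4 = 332.2112
M2: Pc = R·M2+t = (+0.02020, -0.06122, +0.72830); u = 781.8·(+0.02020)/0.72830 + 312.4 = 334.0820, v = 614.2·(-0.06122)/0.72830 + 248.4 = 196.7722
M3: Pc = R·M3+t = (-0.13558, -0.09888, +0.69859); u = 781.8·(-0.13558)/0.69859 + 312.4 = 160.6680, v = 614.2·(-0.09888)/0.69859 + 248.4 = 161.4626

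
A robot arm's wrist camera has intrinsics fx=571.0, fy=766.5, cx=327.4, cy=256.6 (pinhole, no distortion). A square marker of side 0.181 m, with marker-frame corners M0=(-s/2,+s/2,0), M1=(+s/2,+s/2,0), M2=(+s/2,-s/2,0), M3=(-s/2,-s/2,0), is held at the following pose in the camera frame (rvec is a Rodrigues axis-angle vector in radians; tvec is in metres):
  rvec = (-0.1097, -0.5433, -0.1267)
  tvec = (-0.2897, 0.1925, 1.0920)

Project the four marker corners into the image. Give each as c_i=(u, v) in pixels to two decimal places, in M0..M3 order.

c0=(133.30, 470.65) c1=(226.88, 441.68) c2=(214.55, 320.17) c3=(121.00, 337.88)

Intrinsics K: fx=571.0, fy=766.5, cx=327.4, cy=256.6
Marker side s = 0.181 m; corners in marker frame (Z=0):
  M0 = (-0.0905, +0.0905, 0)
  M1 = (+0.0905, +0.0905, 0)
  M2 = (+0.0905, -0.0905, 0)
  M3 = (-0.0905, -0.0905, 0)
rvec = (-0.1097, -0.5433, -0.1267), |rvec| = θ = 0.56856 rad = 32.576°
Rodrigues: sinθ=0.53842, 1−cosθ=0.15732; R = I + sinθ·[k]× + (1−cosθ)·[k]×²:
    [+0.84853 +0.14899 -0.50773]
    [-0.09098 +0.98633 +0.13739]
    [+0.52126 -0.07038 +0.85049]
t = (-0.2897, 0.1925, 1.0920) m
M0: Pc = R·M0+t = (-0.35301, +0.29000, +1.03846); u = 571.0·(-0.35301)/1.03846 + 327.4 = 133.2965, v = 766.5·(+0.29000)/1.03846 + 256.6 = 470.6507
M1: Pc = R·M1+t = (-0.19942, +0.27353, +1.13280); u = 571.0·(-0.19942)/1.13280 + 327.4 = 226.8785, v = 766.5·(+0.27353)/1.13280 + 256.6 = 441.6808
M2: Pc = R·M2+t = (-0.22639, +0.09500, +1.14554); u = 571.0·(-0.22639)/1.14554 + 327.4 = 214.5546, v = 766.5·(+0.09500)/1.14554 + 256.6 = 320.1683
M3: Pc = R·M3+t = (-0.37998, +0.11147, +1.05120); u = 571.0·(-0.37998)/1.05120 + 327.4 = 121.0006, v = 766.5·(+0.11147)/1.05120 + 256.6 = 337.8809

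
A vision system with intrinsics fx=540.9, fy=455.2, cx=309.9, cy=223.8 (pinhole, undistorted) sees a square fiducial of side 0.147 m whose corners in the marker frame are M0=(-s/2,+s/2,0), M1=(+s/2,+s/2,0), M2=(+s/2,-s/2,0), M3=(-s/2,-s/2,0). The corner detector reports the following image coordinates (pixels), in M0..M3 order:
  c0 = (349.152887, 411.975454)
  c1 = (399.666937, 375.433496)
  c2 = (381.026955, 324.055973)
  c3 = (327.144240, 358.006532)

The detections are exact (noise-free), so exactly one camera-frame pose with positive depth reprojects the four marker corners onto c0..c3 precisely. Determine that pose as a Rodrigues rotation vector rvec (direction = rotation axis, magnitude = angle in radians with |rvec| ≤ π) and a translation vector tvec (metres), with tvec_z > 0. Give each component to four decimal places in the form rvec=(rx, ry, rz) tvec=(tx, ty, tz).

rvec=(0.1638, -0.6145, -0.3790) tvec=(0.1091, 0.3350, 1.0636)

Intrinsics K: fx=540.9, fy=455.2, cx=309.9, cy=223.8
Marker side s = 0.147 m; corners in marker frame (Z=0):
  M0 = (-0.0735, +0.0735, 0)
  M1 = (+0.0735, +0.0735, 0)
  M2 = (+0.0735, -0.0735, 0)
  M3 = (-0.0735, -0.0735, 0)
Detected image corners:
  c0 = (349.152887, 411.975454) px
  c1 = (399.666937, 375.433496) px
  c2 = (381.026955, 324.055973) px
  c3 = (327.144240, 358.006532) px
Planar DLT: solve 8×8 A·h = b for H (H[2,2]=1):
  H  [+536.48133 +227.04486 +365.38704]
  H  [-56.77704 +447.96644 +367.19615]
  H  [+0.49855 +0.24490 +1.00000]
B = K⁻¹H; ‖b₁‖=0.940238, ‖b₂‖=0.940238; λ = 2/(‖b₁‖+‖b₂‖) = 1.063560, sign → tz>0 ⇒ λ=+1.063560
r₁ = λ·B[:,0] = (+0.75108,-0.39335,+0.53024); r₂ = λ·B[:,1] = (+0.29720,+0.91860,+0.26047)
r₃ = r₁×r₂ = (-0.58953,-0.03804,+0.80685); SVD([r₁ r₂ r₃]) → R = UVᵀ:
  R  [+0.75108 +0.29720 -0.58953]
  R  [-0.39335 +0.91860 -0.03804]
  R  [+0.53024 +0.26047 +0.80685]
t = (+0.10910, +0.33504, +1.06356) m
tr R = 2.476528; θ = arccos((tr R − 1)/2) = 0.740304 rad = 42.416°
axis k = ((R−Rᵀ)₃₂, (R−Rᵀ)₁₃, (R−Rᵀ)₂₁) / (2 sinθ) = (+0.221275, -0.830062, -0.511893)
rvec = θ·k = (+0.163811, -0.614498, -0.378956)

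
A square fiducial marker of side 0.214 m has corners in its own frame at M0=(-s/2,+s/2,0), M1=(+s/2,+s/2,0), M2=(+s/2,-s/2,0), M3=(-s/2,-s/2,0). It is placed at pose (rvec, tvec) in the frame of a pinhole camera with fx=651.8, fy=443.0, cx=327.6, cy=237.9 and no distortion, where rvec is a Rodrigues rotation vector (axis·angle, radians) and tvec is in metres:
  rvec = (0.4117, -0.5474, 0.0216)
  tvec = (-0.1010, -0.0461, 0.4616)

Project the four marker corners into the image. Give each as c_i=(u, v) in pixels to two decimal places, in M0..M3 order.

c0=(26.88, 298.95) c1=(300.46, 271.91) c2=(333.47, 94.77) c3=(9.96, 75.05)

Intrinsics K: fx=651.8, fy=443.0, cx=327.6, cy=237.9
Marker side s = 0.214 m; corners in marker frame (Z=0):
  M0 = (-0.1070, +0.1070, 0)
  M1 = (+0.1070, +0.1070, 0)
  M2 = (+0.1070, -0.1070, 0)
  M3 = (-0.1070, -0.1070, 0)
rvec = (0.4117, -0.5474, 0.0216), |rvec| = θ = 0.68528 rad = 39.264°
Rodrigues: sinθ=0.63289, 1−cosθ=0.22576; R = I + sinθ·[k]× + (1−cosθ)·[k]×²:
    [+0.85572 -0.12829 -0.50128]
    [-0.08839 +0.91829 -0.38591]
    [+0.50983 +0.37454 +0.77447]
t = (-0.1010, -0.0461, 0.4616) m
M0: Pc = R·M0+t = (-0.20629, +0.06162, +0.44712); u = 651.8·(-0.20629)/0.44712 + 327.6 = 26.8795, v = 443.0·(+0.06162)/0.44712 + 237.9 = 298.9469
M1: Pc = R·M1+t = (-0.02316, +0.04270, +0.55623); u = 651.8·(-0.02316)/0.55623 + 327.6 = 300.4553, v = 443.0·(+0.04270)/0.55623 + 237.9 = 271.9073
M2: Pc = R·M2+t = (+0.00429, -0.15382, +0.47608); u = 651.8·(+0.00429)/0.47608 + 327.6 = 333.4728, v = 443.0·(-0.15382)/0.47608 + 237.9 = 94.7711
M3: Pc = R·M3+t = (-0.17884, -0.13490, +0.36697); u = 651.8·(-0.17884)/0.36697 + 327.6 = 9.9606, v = 443.0·(-0.13490)/0.36697 + 237.9 = 75.0531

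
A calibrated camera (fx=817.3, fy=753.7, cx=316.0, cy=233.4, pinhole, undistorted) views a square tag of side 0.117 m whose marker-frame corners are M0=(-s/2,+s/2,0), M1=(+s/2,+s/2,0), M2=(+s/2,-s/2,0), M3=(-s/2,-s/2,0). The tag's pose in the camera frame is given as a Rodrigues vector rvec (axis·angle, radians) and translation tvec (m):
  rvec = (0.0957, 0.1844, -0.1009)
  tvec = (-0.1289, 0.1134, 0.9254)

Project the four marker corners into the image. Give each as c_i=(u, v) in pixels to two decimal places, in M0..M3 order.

c0=(159.94, 374.85) c1=(257.93, 369.48) c2=(245.86, 274.94) c3=(147.10, 282.60)

Intrinsics K: fx=817.3, fy=753.7, cx=316.0, cy=233.4
Marker side s = 0.117 m; corners in marker frame (Z=0):
  M0 = (-0.0585, +0.0585, 0)
  M1 = (+0.0585, +0.0585, 0)
  M2 = (+0.0585, -0.0585, 0)
  M3 = (-0.0585, -0.0585, 0)
rvec = (0.0957, 0.1844, -0.1009), |rvec| = θ = 0.23096 rad = 13.233°
Rodrigues: sinθ=0.22891, 1−cosθ=0.02655; R = I + sinθ·[k]× + (1−cosθ)·[k]×²:
    [+0.97801 +0.10879 +0.17796]
    [-0.09122 +0.99037 -0.10411]
    [-0.18757 +0.08559 +0.97851]
t = (-0.1289, 0.1134, 0.9254) m
M0: Pc = R·M0+t = (-0.17975, +0.17667, +0.94138); u = 817.3·(-0.17975)/0.94138 + 316.0 = 159.9429, v = 753.7·(+0.17667)/0.94138 + 233.4 = 374.8505
M1: Pc = R·M1+t = (-0.06532, +0.16600, +0.91943); u = 817.3·(-0.06532)/0.91943 + 316.0 = 257.9338, v = 753.7·(+0.16600)/0.91943 + 233.4 = 369.4777
M2: Pc = R·M2+t = (-0.07805, +0.05013, +0.90942); u = 817.3·(-0.07805)/0.90942 + 316.0 = 245.8553, v = 753.7·(+0.05013)/0.90942 + 233.4 = 274.9435
M3: Pc = R·M3+t = (-0.19248, +0.06080, +0.93137); u = 817.3·(-0.19248)/0.93137 + 316.0 = 147.0955, v = 753.7·(+0.06080)/0.93137 + 233.4 = 282.6016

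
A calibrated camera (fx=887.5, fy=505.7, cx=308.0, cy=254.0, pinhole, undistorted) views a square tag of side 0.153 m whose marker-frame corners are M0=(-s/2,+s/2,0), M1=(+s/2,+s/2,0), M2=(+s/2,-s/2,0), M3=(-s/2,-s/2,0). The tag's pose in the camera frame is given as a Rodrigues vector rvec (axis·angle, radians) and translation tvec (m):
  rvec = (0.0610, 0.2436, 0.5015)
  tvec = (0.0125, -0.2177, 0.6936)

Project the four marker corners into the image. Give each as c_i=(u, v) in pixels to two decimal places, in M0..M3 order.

c0=(199.09, 122.04) c1=(361.80, 170.14) c2=(458.44, 66.47) c3=(287.00, 22.03)

Intrinsics K: fx=887.5, fy=505.7, cx=308.0, cy=254.0
Marker side s = 0.153 m; corners in marker frame (Z=0):
  M0 = (-0.0765, +0.0765, 0)
  M1 = (+0.0765, +0.0765, 0)
  M2 = (+0.0765, -0.0765, 0)
  M3 = (-0.0765, -0.0765, 0)
rvec = (0.0610, 0.2436, 0.5015), |rvec| = θ = 0.56086 rad = 32.135°
Rodrigues: sinθ=0.53191, 1−cosθ=0.15320; R = I + sinθ·[k]× + (1−cosθ)·[k]×²:
    [+0.84861 -0.46838 +0.24593]
    [+0.48286 +0.87570 +0.00165]
    [-0.21613 +0.11735 +0.96929]
t = (0.0125, -0.2177, 0.6936) m
M0: Pc = R·M0+t = (-0.08825, -0.18765, +0.71911); u = 887.5·(-0.08825)/0.71911 + 308.0 = 199.0854, v = 505.7·(-0.18765)/0.71911 + 254.0 = 122.0408
M1: Pc = R·M1+t = (+0.04159, -0.11377, +0.68604); u = 887.5·(+0.04159)/0.68604 + 308.0 = 361.7997, v = 505.7·(-0.11377)/0.68604 + 254.0 = 170.1368
M2: Pc = R·M2+t = (+0.11325, -0.24775, +0.66809); u = 887.5·(+0.11325)/0.66809 + 308.0 = 458.4429, v = 505.7·(-0.24775)/0.66809 + 254.0 = 66.4674
M3: Pc = R·M3+t = (-0.01659, -0.32163, +0.70116); u = 887.5·(-0.01659)/0.70116 + 308.0 = 287.0041, v = 505.7·(-0.32163)/0.70116 + 254.0 = 22.0290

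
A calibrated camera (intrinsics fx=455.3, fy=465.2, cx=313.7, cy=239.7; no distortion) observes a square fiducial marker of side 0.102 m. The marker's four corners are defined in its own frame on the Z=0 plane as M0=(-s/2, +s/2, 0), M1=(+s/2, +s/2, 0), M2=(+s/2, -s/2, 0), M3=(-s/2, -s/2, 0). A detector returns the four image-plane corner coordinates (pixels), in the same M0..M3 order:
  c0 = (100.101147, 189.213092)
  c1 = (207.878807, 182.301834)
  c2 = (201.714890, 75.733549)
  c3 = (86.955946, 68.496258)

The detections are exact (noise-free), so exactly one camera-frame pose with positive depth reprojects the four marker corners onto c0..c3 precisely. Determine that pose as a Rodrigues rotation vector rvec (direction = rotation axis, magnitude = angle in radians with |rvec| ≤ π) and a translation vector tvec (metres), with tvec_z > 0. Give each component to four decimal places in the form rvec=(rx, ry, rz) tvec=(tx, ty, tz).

rvec=(0.2128, -0.5675, -0.0711) tvec=(-0.1523, -0.1012, 0.4308)

Intrinsics K: fx=455.3, fy=465.2, cx=313.7, cy=239.7
Marker side s = 0.102 m; corners in marker frame (Z=0):
  M0 = (-0.0510, +0.0510, 0)
  M1 = (+0.0510, +0.0510, 0)
  M2 = (+0.0510, -0.0510, 0)
  M3 = (-0.0510, -0.0510, 0)
Detected image corners:
  c0 = (100.101147, 189.213092) px
  c1 = (207.878807, 182.301834) px
  c2 = (201.714890, 75.733549) px
  c3 = (86.955946, 68.496258) px
Planar DLT: solve 8×8 A·h = b for H (H[2,2]=1):
  H  [+1271.93476 +168.48908 +152.74924]
  H  [+157.08116 +1175.49255 +130.41709]
  H  [+1.21986 +0.50928 +1.00000]
B = K⁻¹H; ‖b₁‖=2.321083, ‖b₂‖=2.321083; λ = 2/(‖b₁‖+‖b₂‖) = 0.430833, sign → tz>0 ⇒ λ=+0.430833
r₁ = λ·B[:,0] = (+0.84148,-0.12532,+0.52556); r₂ = λ·B[:,1] = (+0.00826,+0.97560,+0.21941)
r₃ = r₁×r₂ = (-0.54023,-0.18029,+0.82198); SVD([r₁ r₂ r₃]) → R = UVᵀ:
  R  [+0.84148 +0.00826 -0.54023]
  R  [-0.12532 +0.97560 -0.18029]
  R  [+0.52556 +0.21941 +0.82198]
t = (-0.15230, -0.10121, +0.43083) m
tr R = 2.639051; θ = arccos((tr R − 1)/2) = 0.610214 rad = 34.963°
axis k = ((R−Rᵀ)₃₂, (R−Rᵀ)₁₃, (R−Rᵀ)₂₁) / (2 sinθ) = (+0.348758, -0.929937, -0.116555)
rvec = θ·k = (+0.212817, -0.567460, -0.071123)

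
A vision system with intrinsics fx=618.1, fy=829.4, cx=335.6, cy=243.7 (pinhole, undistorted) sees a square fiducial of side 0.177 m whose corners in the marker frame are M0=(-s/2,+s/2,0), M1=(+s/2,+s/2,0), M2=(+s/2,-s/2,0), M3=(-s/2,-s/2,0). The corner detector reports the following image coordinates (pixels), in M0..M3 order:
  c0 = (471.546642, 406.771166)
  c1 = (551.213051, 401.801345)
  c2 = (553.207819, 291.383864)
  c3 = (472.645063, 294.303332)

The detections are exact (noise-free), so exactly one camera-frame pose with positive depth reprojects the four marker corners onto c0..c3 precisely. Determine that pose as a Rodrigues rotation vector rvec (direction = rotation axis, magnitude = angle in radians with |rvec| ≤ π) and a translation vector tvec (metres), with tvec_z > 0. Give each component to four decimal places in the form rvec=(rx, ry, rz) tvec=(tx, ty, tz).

Intrinsics K: fx=618.1, fy=829.4, cx=335.6, cy=243.7
Marker side s = 0.177 m; corners in marker frame (Z=0):
  M0 = (-0.0885, +0.0885, 0)
  M1 = (+0.0885, +0.0885, 0)
  M2 = (+0.0885, -0.0885, 0)
  M3 = (-0.0885, -0.0885, 0)
Detected image corners:
  c0 = (471.546642, 406.771166) px
  c1 = (551.213051, 401.801345) px
  c2 = (553.207819, 291.383864) px
  c3 = (472.645063, 294.303332) px
Planar DLT: solve 8×8 A·h = b for H (H[2,2]=1):
  H  [+507.02902 +24.66253 +512.52536]
  H  [+14.71722 +652.31313 +348.86821]
  H  [+0.10626 +0.06526 +1.00000]
B = K⁻¹H; ‖b₁‖=0.770096, ‖b₂‖=0.770096; λ = 2/(‖b₁‖+‖b₂‖) = 1.298540, sign → tz>0 ⇒ λ=+1.298540
r₁ = λ·B[:,0] = (+0.99028,-0.01750,+0.13798); r₂ = λ·B[:,1] = (+0.00580,+0.99639,+0.08475)
r₃ = r₁×r₂ = (-0.13896,-0.08312,+0.98680); SVD([r₁ r₂ r₃]) → R = UVᵀ:
  R  [+0.99028 +0.00580 -0.13896]
  R  [-0.01750 +0.99639 -0.08312]
  R  [+0.13798 +0.08475 +0.98680]
t = (+0.37170, +0.16466, +1.29854) m
tr R = 2.973470; θ = arccos((tr R − 1)/2) = 0.163061 rad = 9.343°
axis k = ((R−Rᵀ)₃₂, (R−Rᵀ)₁₃, (R−Rᵀ)₂₁) / (2 sinθ) = (+0.517024, -0.852957, -0.071760)
rvec = θ·k = (+0.084307, -0.139084, -0.011701)

rvec=(0.0843, -0.1391, -0.0117) tvec=(0.3717, 0.1647, 1.2985)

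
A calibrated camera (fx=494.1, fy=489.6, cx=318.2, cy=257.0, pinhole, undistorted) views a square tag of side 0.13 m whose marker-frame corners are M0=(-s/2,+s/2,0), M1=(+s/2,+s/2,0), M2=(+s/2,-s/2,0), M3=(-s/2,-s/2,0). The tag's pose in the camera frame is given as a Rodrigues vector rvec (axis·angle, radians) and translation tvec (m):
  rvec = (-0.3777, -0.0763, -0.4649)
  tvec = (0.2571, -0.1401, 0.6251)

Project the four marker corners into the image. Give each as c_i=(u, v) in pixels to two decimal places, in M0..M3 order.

c0=(508.55, 208.36) c1=(595.67, 166.06) c2=(533.03, 92.16) c3=(449.91, 129.17)

Intrinsics K: fx=494.1, fy=489.6, cx=318.2, cy=257.0
Marker side s = 0.13 m; corners in marker frame (Z=0):
  M0 = (-0.0650, +0.0650, 0)
  M1 = (+0.0650, +0.0650, 0)
  M2 = (+0.0650, -0.0650, 0)
  M3 = (-0.0650, -0.0650, 0)
rvec = (-0.3777, -0.0763, -0.4649), |rvec| = θ = 0.60383 rad = 34.597°
Rodrigues: sinθ=0.56780, 1−cosθ=0.17683; R = I + sinθ·[k]× + (1−cosθ)·[k]×²:
    [+0.89235 +0.45114 +0.01341]
    [-0.42318 +0.82599 +0.37237]
    [+0.15691 -0.33796 +0.92799]
t = (0.2571, -0.1401, 0.6251) m
M0: Pc = R·M0+t = (+0.22842, -0.05890, +0.59293); u = 494.1·(+0.22842)/0.59293 + 318.2 = 508.5463, v = 489.6·(-0.05890)/0.59293 + 257.0 = 208.3617
M1: Pc = R·M1+t = (+0.34443, -0.11392, +0.61333); u = 494.1·(+0.34443)/0.61333 + 318.2 = 595.6703, v = 489.6·(-0.11392)/0.61333 + 257.0 = 166.0639
M2: Pc = R·M2+t = (+0.28578, -0.22130, +0.65727); u = 494.1·(+0.28578)/0.65727 + 318.2 = 533.0345, v = 489.6·(-0.22130)/0.65727 + 257.0 = 92.1557
M3: Pc = R·M3+t = (+0.16977, -0.16628, +0.63687); u = 494.1·(+0.16977)/0.63687 + 318.2 = 449.9147, v = 489.6·(-0.16628)/0.63687 + 257.0 = 129.1684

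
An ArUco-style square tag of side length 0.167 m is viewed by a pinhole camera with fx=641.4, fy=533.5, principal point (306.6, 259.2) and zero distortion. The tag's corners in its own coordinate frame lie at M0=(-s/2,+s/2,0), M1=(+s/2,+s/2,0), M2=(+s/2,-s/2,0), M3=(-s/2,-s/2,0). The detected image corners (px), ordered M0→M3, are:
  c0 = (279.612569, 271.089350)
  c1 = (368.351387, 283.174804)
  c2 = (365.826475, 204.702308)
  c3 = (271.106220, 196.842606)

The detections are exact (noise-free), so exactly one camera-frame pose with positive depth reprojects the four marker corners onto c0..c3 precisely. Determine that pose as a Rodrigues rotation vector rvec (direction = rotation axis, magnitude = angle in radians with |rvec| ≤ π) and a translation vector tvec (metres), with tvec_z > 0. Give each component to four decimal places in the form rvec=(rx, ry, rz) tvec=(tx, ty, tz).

rvec=(0.4642, 0.4496, 0.0375) tvec=(0.0220, -0.0381, 1.0651)

Intrinsics K: fx=641.4, fy=533.5, cx=306.6, cy=259.2
Marker side s = 0.167 m; corners in marker frame (Z=0):
  M0 = (-0.0835, +0.0835, 0)
  M1 = (+0.0835, +0.0835, 0)
  M2 = (+0.0835, -0.0835, 0)
  M3 = (-0.0835, -0.0835, 0)
Detected image corners:
  c0 = (279.612569, 271.089350) px
  c1 = (368.351387, 283.174804) px
  c2 = (365.826475, 204.702308) px
  c3 = (271.106220, 196.842606) px
Planar DLT: solve 8×8 A·h = b for H (H[2,2]=1):
  H  [+424.86062 +166.47416 +319.84345]
  H  [-31.93897 +555.67552 +240.11048]
  H  [-0.38540 +0.41364 +1.00000]
B = K⁻¹H; ‖b₁‖=0.938897, ‖b₂‖=0.938897; λ = 2/(‖b₁‖+‖b₂‖) = 1.065079, sign → tz>0 ⇒ λ=+1.065079
r₁ = λ·B[:,0] = (+0.90172,+0.13567,-0.41048); r₂ = λ·B[:,1] = (+0.06585,+0.89531,+0.44056)
r₃ = r₁×r₂ = (+0.42728,-0.42429,+0.79838); SVD([r₁ r₂ r₃]) → R = UVᵀ:
  R  [+0.90172 +0.06585 +0.42728]
  R  [+0.13567 +0.89531 -0.42429]
  R  [-0.41048 +0.44056 +0.79838]
t = (+0.02199, -0.03811, +1.06508) m
tr R = 2.595411; θ = arccos((tr R − 1)/2) = 0.647315 rad = 37.088°
axis k = ((R−Rᵀ)₃₂, (R−Rᵀ)₁₃, (R−Rᵀ)₂₁) / (2 sinθ) = (+0.717061, +0.694603, +0.057891)
rvec = θ·k = (+0.464164, +0.449627, +0.037474)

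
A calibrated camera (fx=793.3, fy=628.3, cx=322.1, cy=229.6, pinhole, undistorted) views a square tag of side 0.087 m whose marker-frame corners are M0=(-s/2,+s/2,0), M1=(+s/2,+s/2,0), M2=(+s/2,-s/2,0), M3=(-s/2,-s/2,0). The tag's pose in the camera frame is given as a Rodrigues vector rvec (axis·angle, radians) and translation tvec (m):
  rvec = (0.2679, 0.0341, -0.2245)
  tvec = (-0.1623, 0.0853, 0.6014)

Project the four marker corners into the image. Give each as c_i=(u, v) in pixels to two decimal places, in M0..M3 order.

Intrinsics K: fx=793.3, fy=628.3, cx=322.1, cy=229.6
Marker side s = 0.087 m; corners in marker frame (Z=0):
  M0 = (-0.0435, +0.0435, 0)
  M1 = (+0.0435, +0.0435, 0)
  M2 = (+0.0435, -0.0435, 0)
  M3 = (-0.0435, -0.0435, 0)
rvec = (0.2679, 0.0341, -0.2245), |rvec| = θ = 0.35119 rad = 20.122°
Rodrigues: sinθ=0.34401, 1−cosθ=0.06104; R = I + sinθ·[k]× + (1−cosθ)·[k]×²:
    [+0.97448 +0.22443 +0.00364]
    [-0.21539 +0.93954 -0.26622]
    [-0.06317 +0.25864 +0.96391]
t = (-0.1623, 0.0853, 0.6014) m
M0: Pc = R·M0+t = (-0.19493, +0.13554, +0.61540); u = 793.3·(-0.19493)/0.61540 + 322.1 = 70.8228, v = 628.3·(+0.13554)/0.61540 + 229.6 = 367.9811
M1: Pc = R·M1+t = (-0.11015, +0.11680, +0.60990); u = 793.3·(-0.11015)/0.60990 + 322.1 = 178.8318, v = 628.3·(+0.11680)/0.60990 + 229.6 = 349.9236
M2: Pc = R·M2+t = (-0.12967, +0.03506, +0.58740); u = 793.3·(-0.12967)/0.58740 + 322.1 = 146.9736, v = 628.3·(+0.03506)/0.58740 + 229.6 = 267.1016
M3: Pc = R·M3+t = (-0.21445, +0.05380, +0.59290); u = 793.3·(-0.21445)/0.59290 + 322.1 = 35.1607, v = 628.3·(+0.05380)/0.59290 + 229.6 = 286.6121

c0=(70.82, 367.98) c1=(178.83, 349.92) c2=(146.97, 267.10) c3=(35.16, 286.61)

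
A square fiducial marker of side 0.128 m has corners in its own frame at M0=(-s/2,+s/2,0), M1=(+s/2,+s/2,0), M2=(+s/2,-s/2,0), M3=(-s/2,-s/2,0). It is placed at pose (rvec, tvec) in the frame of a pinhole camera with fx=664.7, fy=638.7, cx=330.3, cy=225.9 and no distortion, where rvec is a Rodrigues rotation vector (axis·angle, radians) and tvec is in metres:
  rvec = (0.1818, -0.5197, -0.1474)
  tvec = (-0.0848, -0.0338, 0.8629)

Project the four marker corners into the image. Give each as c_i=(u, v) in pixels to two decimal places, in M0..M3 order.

Intrinsics K: fx=664.7, fy=638.7, cx=330.3, cy=225.9
Marker side s = 0.128 m; corners in marker frame (Z=0):
  M0 = (-0.0640, +0.0640, 0)
  M1 = (+0.0640, +0.0640, 0)
  M2 = (+0.0640, -0.0640, 0)
  M3 = (-0.0640, -0.0640, 0)
rvec = (0.1818, -0.5197, -0.1474), |rvec| = θ = 0.56997 rad = 32.657°
Rodrigues: sinθ=0.53961, 1−cosθ=0.15808; R = I + sinθ·[k]× + (1−cosθ)·[k]×²:
    [+0.85800 +0.09357 -0.50505]
    [-0.18552 +0.97334 -0.13484]
    [+0.47897 +0.20939 +0.85249]
t = (-0.0848, -0.0338, 0.8629) m
M0: Pc = R·M0+t = (-0.13372, +0.04037, +0.84565); u = 664.7·(-0.13372)/0.84565 + 330.3 = 225.1900, v = 638.7·(+0.04037)/0.84565 + 225.9 = 256.3888
M1: Pc = R·M1+t = (-0.02390, +0.01662, +0.90696); u = 664.7·(-0.02390)/0.90696 + 330.3 = 312.7843, v = 638.7·(+0.01662)/0.90696 + 225.9 = 237.6046
M2: Pc = R·M2+t = (-0.03588, -0.10797, +0.88015); u = 664.7·(-0.03588)/0.88015 + 330.3 = 303.2056, v = 638.7·(-0.10797)/0.88015 + 225.9 = 147.5513
M3: Pc = R·M3+t = (-0.14570, -0.08422, +0.81884); u = 664.7·(-0.14570)/0.81884 + 330.3 = 212.0270, v = 638.7·(-0.08422)/0.81884 + 225.9 = 160.2078

c0=(225.19, 256.39) c1=(312.78, 237.60) c2=(303.21, 147.55) c3=(212.03, 160.21)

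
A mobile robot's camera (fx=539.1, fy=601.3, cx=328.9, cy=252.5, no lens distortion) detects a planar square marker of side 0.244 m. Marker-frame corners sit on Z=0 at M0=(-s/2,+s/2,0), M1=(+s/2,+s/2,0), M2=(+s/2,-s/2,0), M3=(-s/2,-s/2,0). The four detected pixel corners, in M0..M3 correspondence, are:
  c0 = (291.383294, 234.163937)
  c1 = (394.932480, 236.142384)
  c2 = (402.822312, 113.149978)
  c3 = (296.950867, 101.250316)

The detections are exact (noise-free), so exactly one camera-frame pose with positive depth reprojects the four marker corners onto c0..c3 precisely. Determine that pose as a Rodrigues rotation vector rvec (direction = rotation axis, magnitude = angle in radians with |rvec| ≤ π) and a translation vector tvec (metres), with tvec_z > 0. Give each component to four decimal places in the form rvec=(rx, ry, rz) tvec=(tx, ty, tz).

rvec=(0.1375, -0.3680, 0.0312) tvec=(0.0420, -0.1546, 1.1570)

Intrinsics K: fx=539.1, fy=601.3, cx=328.9, cy=252.5
Marker side s = 0.244 m; corners in marker frame (Z=0):
  M0 = (-0.1220, +0.1220, 0)
  M1 = (+0.1220, +0.1220, 0)
  M2 = (+0.1220, -0.1220, 0)
  M3 = (-0.1220, -0.1220, 0)
Detected image corners:
  c0 = (291.383294, 234.163937) px
  c1 = (394.932480, 236.142384) px
  c2 = (402.822312, 113.149978) px
  c3 = (296.950867, 101.250316) px
Planar DLT: solve 8×8 A·h = b for H (H[2,2]=1):
  H  [+537.10898 +10.68107 +348.46804]
  H  [+81.53013 +542.61246 +172.17442]
  H  [+0.31176 +0.11093 +1.00000]
B = K⁻¹H; ‖b₁‖=0.864303, ‖b₂‖=0.864303; λ = 2/(‖b₁‖+‖b₂‖) = 1.157001, sign → tz>0 ⇒ λ=+1.157001
r₁ = λ·B[:,0] = (+0.93266,+0.00541,+0.36071); r₂ = λ·B[:,1] = (-0.05538,+0.99018,+0.12834)
r₃ = r₁×r₂ = (-0.35647,-0.13968,+0.92381); SVD([r₁ r₂ r₃]) → R = UVᵀ:
  R  [+0.93266 -0.05538 -0.35647]
  R  [+0.00541 +0.99018 -0.13968]
  R  [+0.36071 +0.12834 +0.92381]
t = (+0.04200, -0.15456, +1.15700) m
tr R = 2.846650; θ = arccos((tr R − 1)/2) = 0.394145 rad = 22.583°
axis k = ((R−Rᵀ)₃₂, (R−Rᵀ)₁₃, (R−Rᵀ)₂₁) / (2 sinθ) = (+0.348965, -0.933788, +0.079142)
rvec = θ·k = (+0.137543, -0.368048, +0.031194)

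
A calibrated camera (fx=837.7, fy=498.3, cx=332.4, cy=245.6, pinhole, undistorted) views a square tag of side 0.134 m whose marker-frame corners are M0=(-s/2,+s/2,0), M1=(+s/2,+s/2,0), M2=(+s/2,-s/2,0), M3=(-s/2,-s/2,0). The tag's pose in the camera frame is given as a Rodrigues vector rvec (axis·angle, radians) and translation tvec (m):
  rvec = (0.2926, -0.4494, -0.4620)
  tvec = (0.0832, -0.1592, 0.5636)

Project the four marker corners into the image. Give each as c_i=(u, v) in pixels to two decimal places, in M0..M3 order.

Intrinsics K: fx=837.7, fy=498.3, cx=332.4, cy=245.6
Marker side s = 0.134 m; corners in marker frame (Z=0):
  M0 = (-0.0670, +0.0670, 0)
  M1 = (+0.0670, +0.0670, 0)
  M2 = (+0.0670, -0.0670, 0)
  M3 = (-0.0670, -0.0670, 0)
rvec = (0.2926, -0.4494, -0.4620), |rvec| = θ = 0.70783 rad = 40.556°
Rodrigues: sinθ=0.65018, 1−cosθ=0.24022; R = I + sinθ·[k]× + (1−cosθ)·[k]×²:
    [+0.80083 +0.36133 -0.47762]
    [-0.48742 +0.85661 -0.16922]
    [+0.34799 +0.36832 +0.86212]
t = (0.0832, -0.1592, 0.5636) m
M0: Pc = R·M0+t = (+0.05375, -0.06915, +0.56496); u = 837.7·(+0.05375)/0.56496 + 332.4 = 412.1035, v = 498.3·(-0.06915)/0.56496 + 245.6 = 184.6096
M1: Pc = R·M1+t = (+0.16106, -0.13446, +0.61159); u = 837.7·(+0.16106)/0.61159 + 332.4 = 553.0103, v = 498.3·(-0.13446)/0.61159 + 245.6 = 136.0440
M2: Pc = R·M2+t = (+0.11265, -0.24925, +0.56224); u = 837.7·(+0.11265)/0.56224 + 332.4 = 500.2362, v = 498.3·(-0.24925)/0.56224 + 245.6 = 24.6944
M3: Pc = R·M3+t = (+0.00534, -0.18394, +0.51561); u = 837.7·(+0.00534)/0.51561 + 332.4 = 341.0687, v = 498.3·(-0.18394)/0.51561 + 245.6 = 67.8387

c0=(412.10, 184.61) c1=(553.01, 136.04) c2=(500.24, 24.69) c3=(341.07, 67.84)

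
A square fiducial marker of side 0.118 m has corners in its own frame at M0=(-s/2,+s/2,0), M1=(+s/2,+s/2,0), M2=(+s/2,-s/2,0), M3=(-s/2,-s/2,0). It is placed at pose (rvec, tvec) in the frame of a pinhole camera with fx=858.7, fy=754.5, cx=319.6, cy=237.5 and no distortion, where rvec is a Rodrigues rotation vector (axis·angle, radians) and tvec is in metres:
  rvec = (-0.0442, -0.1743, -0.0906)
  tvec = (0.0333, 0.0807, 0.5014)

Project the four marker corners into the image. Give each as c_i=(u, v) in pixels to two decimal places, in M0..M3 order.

c0=(286.18, 460.46) c1=(482.54, 436.37) c2=(462.69, 262.34) c3=(267.19, 278.93)

Intrinsics K: fx=858.7, fy=754.5, cx=319.6, cy=237.5
Marker side s = 0.118 m; corners in marker frame (Z=0):
  M0 = (-0.0590, +0.0590, 0)
  M1 = (+0.0590, +0.0590, 0)
  M2 = (+0.0590, -0.0590, 0)
  M3 = (-0.0590, -0.0590, 0)
rvec = (-0.0442, -0.1743, -0.0906), |rvec| = θ = 0.20135 rad = 11.537°
Rodrigues: sinθ=0.19999, 1−cosθ=0.02020; R = I + sinθ·[k]× + (1−cosθ)·[k]×²:
    [+0.98077 +0.09383 -0.17113]
    [-0.08615 +0.99494 +0.05177]
    [+0.17512 -0.03603 +0.98389]
t = (0.0333, 0.0807, 0.5014) m
M0: Pc = R·M0+t = (-0.01903, +0.14448, +0.48894); u = 858.7·(-0.01903)/0.48894 + 319.6 = 286.1794, v = 754.5·(+0.14448)/0.48894 + 237.5 = 460.4574
M1: Pc = R·M1+t = (+0.09670, +0.13432, +0.50961); u = 858.7·(+0.09670)/0.50961 + 319.6 = 482.5443, v = 754.5·(+0.13432)/0.50961 + 237.5 = 436.3658
M2: Pc = R·M2+t = (+0.08563, +0.01692, +0.51386); u = 858.7·(+0.08563)/0.51386 + 319.6 = 462.6943, v = 754.5·(+0.01692)/0.51386 + 237.5 = 262.3377
M3: Pc = R·M3+t = (-0.03010, +0.02708, +0.49319); u = 858.7·(-0.03010)/0.49319 + 319.6 = 267.1906, v = 754.5·(+0.02708)/0.49319 + 237.5 = 278.9301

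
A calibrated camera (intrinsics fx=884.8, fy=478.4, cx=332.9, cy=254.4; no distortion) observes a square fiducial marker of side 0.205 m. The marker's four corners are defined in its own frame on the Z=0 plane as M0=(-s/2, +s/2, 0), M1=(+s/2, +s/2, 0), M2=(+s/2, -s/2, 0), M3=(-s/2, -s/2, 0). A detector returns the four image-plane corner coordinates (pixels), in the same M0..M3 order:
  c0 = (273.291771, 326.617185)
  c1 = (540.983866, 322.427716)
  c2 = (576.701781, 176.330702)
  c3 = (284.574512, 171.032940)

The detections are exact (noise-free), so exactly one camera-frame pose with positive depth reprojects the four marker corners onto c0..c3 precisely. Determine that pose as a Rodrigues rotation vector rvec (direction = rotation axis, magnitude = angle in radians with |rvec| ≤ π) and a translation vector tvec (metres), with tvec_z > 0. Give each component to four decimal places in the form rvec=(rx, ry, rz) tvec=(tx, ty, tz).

rvec=(0.2908, -0.1906, 0.0280) tvec=(0.0635, -0.0024, 0.6253)

Intrinsics K: fx=884.8, fy=478.4, cx=332.9, cy=254.4
Marker side s = 0.205 m; corners in marker frame (Z=0):
  M0 = (-0.1025, +0.1025, 0)
  M1 = (+0.1025, +0.1025, 0)
  M2 = (+0.1025, -0.1025, 0)
  M3 = (-0.1025, -0.1025, 0)
Detected image corners:
  c0 = (273.291771, 326.617185) px
  c1 = (540.983866, 322.427716) px
  c2 = (576.701781, 176.330702) px
  c3 = (284.574512, 171.032940) px
Planar DLT: solve 8×8 A·h = b for H (H[2,2]=1):
  H  [+1490.47885 +72.60993 +422.72174]
  H  [+77.64588 +847.54301 +252.60082]
  H  [+0.30515 +0.45146 +1.00000]
B = K⁻¹H; ‖b₁‖=1.599112, ‖b₂‖=1.599112; λ = 2/(‖b₁‖+‖b₂‖) = 0.625347, sign → tz>0 ⇒ λ=+0.625347
r₁ = λ·B[:,0] = (+0.98162,+0.00002,+0.19082); r₂ = λ·B[:,1] = (-0.05490,+0.95775,+0.28232)
r₃ = r₁×r₂ = (-0.18276,-0.28761,+0.94015); SVD([r₁ r₂ r₃]) → R = UVᵀ:
  R  [+0.98162 -0.05490 -0.18276]
  R  [+0.00002 +0.95775 -0.28761]
  R  [+0.19082 +0.28232 +0.94015]
t = (+0.06348, -0.00235, +0.62535) m
tr R = 2.879524; θ = arccos((tr R − 1)/2) = 0.348864 rad = 19.988°
axis k = ((R−Rᵀ)₃₂, (R−Rᵀ)₁₃, (R−Rᵀ)₂₁) / (2 sinθ) = (+0.833635, -0.546442, +0.080336)
rvec = θ·k = (+0.290825, -0.190634, +0.028026)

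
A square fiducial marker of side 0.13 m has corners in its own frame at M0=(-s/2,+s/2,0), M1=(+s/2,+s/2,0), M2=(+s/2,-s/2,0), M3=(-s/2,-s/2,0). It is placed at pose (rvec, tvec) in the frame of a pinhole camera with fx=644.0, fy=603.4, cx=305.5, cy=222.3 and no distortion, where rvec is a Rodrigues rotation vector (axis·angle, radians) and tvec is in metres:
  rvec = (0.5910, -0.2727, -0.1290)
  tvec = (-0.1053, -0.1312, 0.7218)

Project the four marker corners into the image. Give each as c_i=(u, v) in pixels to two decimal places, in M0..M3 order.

c0=(163.02, 169.76) c1=(271.81, 151.63) c2=(263.23, 51.78) c3=(142.16, 67.71)

Intrinsics K: fx=644.0, fy=603.4, cx=305.5, cy=222.3
Marker side s = 0.13 m; corners in marker frame (Z=0):
  M0 = (-0.0650, +0.0650, 0)
  M1 = (+0.0650, +0.0650, 0)
  M2 = (+0.0650, -0.0650, 0)
  M3 = (-0.0650, -0.0650, 0)
rvec = (0.5910, -0.2727, -0.1290), |rvec| = θ = 0.66354 rad = 38.018°
Rodrigues: sinθ=0.61591, 1−cosθ=0.21218; R = I + sinθ·[k]× + (1−cosθ)·[k]×²:
    [+0.95614 +0.04207 -0.28987]
    [-0.19741 +0.82365 -0.53162]
    [+0.21638 +0.56553 +0.79584]
t = (-0.1053, -0.1312, 0.7218) m
M0: Pc = R·M0+t = (-0.16471, -0.06483, +0.74449); u = 644.0·(-0.16471)/0.74449 + 305.5 = 163.0191, v = 603.4·(-0.06483)/0.74449 + 222.3 = 169.7557
M1: Pc = R·M1+t = (-0.04042, -0.09049, +0.77262); u = 644.0·(-0.04042)/0.77262 + 305.5 = 271.8122, v = 603.4·(-0.09049)/0.77262 + 222.3 = 151.6264
M2: Pc = R·M2+t = (-0.04589, -0.19757, +0.69911); u = 644.0·(-0.04589)/0.69911 + 305.5 = 263.2315, v = 603.4·(-0.19757)/0.69911 + 222.3 = 51.7775
M3: Pc = R·M3+t = (-0.17018, -0.17191, +0.67098); u = 644.0·(-0.17018)/0.67098 + 305.5 = 142.1582, v = 603.4·(-0.17191)/0.67098 + 222.3 = 67.7072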